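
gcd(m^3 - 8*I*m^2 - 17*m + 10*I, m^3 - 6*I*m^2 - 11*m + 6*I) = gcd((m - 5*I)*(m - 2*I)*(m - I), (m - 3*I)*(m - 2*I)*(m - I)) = m^2 - 3*I*m - 2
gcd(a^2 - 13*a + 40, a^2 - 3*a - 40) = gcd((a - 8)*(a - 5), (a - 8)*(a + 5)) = a - 8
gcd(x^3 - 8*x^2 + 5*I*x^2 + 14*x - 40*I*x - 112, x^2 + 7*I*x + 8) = 1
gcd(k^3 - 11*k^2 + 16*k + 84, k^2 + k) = 1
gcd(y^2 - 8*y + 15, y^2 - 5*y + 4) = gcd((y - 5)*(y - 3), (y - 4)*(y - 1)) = 1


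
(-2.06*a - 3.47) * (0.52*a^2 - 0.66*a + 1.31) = -1.0712*a^3 - 0.4448*a^2 - 0.4084*a - 4.5457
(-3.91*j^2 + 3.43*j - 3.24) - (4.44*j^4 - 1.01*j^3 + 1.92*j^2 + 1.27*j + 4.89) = -4.44*j^4 + 1.01*j^3 - 5.83*j^2 + 2.16*j - 8.13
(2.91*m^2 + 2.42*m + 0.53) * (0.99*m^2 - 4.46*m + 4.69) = 2.8809*m^4 - 10.5828*m^3 + 3.3794*m^2 + 8.986*m + 2.4857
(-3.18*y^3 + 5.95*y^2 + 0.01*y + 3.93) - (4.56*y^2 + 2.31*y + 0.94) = -3.18*y^3 + 1.39*y^2 - 2.3*y + 2.99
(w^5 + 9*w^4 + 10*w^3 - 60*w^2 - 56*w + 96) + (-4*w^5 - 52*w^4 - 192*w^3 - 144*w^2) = -3*w^5 - 43*w^4 - 182*w^3 - 204*w^2 - 56*w + 96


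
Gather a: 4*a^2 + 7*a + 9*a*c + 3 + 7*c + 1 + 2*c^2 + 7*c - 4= 4*a^2 + a*(9*c + 7) + 2*c^2 + 14*c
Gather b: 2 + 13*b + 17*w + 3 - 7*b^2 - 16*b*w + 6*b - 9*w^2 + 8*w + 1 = -7*b^2 + b*(19 - 16*w) - 9*w^2 + 25*w + 6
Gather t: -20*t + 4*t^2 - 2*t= 4*t^2 - 22*t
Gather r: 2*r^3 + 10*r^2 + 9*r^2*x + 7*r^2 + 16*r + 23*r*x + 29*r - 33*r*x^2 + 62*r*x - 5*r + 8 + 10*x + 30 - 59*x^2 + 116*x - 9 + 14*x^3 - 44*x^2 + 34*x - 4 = 2*r^3 + r^2*(9*x + 17) + r*(-33*x^2 + 85*x + 40) + 14*x^3 - 103*x^2 + 160*x + 25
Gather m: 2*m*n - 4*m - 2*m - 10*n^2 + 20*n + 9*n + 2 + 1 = m*(2*n - 6) - 10*n^2 + 29*n + 3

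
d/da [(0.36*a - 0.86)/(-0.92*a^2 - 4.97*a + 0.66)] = (0.3312*a^2 - 1.5824*a - 4.0366)/(0.8464*a^4 + 9.1448*a^3 + 23.4865*a^2 - 6.5604*a + 0.4356)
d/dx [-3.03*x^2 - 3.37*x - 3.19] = -6.06*x - 3.37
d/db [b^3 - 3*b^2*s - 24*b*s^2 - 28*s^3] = 3*b^2 - 6*b*s - 24*s^2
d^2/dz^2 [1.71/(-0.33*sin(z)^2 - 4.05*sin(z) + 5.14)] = (0.744876*sin(z)^4 + 6.856245*sin(z)^3 + 38.532969*sin(z)^2 + 21.88458*sin(z) - 61.897554)/(0.33*sin(z)^2 + 4.05*sin(z) - 5.14)^3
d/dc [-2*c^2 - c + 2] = -4*c - 1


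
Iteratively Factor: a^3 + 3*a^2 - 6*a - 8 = (a - 2)*(a^2 + 5*a + 4) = (a - 2)*(a + 4)*(a + 1)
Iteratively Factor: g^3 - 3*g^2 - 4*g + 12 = (g + 2)*(g^2 - 5*g + 6) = (g - 3)*(g + 2)*(g - 2)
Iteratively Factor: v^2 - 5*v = (v - 5)*(v)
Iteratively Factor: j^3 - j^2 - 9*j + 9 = (j - 1)*(j^2 - 9) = (j - 3)*(j - 1)*(j + 3)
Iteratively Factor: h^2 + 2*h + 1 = (h + 1)*(h + 1)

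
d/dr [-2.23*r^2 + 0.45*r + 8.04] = 0.45 - 4.46*r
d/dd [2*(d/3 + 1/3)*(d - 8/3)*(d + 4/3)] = 2*d^2 - 4*d/9 - 88/27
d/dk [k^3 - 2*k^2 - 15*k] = 3*k^2 - 4*k - 15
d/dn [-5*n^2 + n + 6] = 1 - 10*n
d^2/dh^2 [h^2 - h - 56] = 2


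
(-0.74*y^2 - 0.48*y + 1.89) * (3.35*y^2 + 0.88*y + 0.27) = -2.479*y^4 - 2.2592*y^3 + 5.7093*y^2 + 1.5336*y + 0.5103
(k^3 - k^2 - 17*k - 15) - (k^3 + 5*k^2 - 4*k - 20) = -6*k^2 - 13*k + 5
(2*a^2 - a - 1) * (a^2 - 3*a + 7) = 2*a^4 - 7*a^3 + 16*a^2 - 4*a - 7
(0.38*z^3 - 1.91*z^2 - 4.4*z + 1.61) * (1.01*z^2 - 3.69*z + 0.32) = 0.3838*z^5 - 3.3313*z^4 + 2.7255*z^3 + 17.2509*z^2 - 7.3489*z + 0.5152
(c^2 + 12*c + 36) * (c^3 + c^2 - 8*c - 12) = c^5 + 13*c^4 + 40*c^3 - 72*c^2 - 432*c - 432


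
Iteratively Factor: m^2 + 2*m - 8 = (m - 2)*(m + 4)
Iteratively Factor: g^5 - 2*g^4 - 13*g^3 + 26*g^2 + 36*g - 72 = (g - 2)*(g^4 - 13*g^2 + 36) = (g - 2)*(g + 2)*(g^3 - 2*g^2 - 9*g + 18) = (g - 2)*(g + 2)*(g + 3)*(g^2 - 5*g + 6) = (g - 3)*(g - 2)*(g + 2)*(g + 3)*(g - 2)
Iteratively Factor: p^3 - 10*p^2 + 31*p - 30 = (p - 5)*(p^2 - 5*p + 6) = (p - 5)*(p - 2)*(p - 3)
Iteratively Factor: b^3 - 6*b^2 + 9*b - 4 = (b - 4)*(b^2 - 2*b + 1) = (b - 4)*(b - 1)*(b - 1)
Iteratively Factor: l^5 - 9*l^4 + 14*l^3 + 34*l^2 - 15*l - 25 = (l + 1)*(l^4 - 10*l^3 + 24*l^2 + 10*l - 25) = (l - 5)*(l + 1)*(l^3 - 5*l^2 - l + 5) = (l - 5)^2*(l + 1)*(l^2 - 1) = (l - 5)^2*(l + 1)^2*(l - 1)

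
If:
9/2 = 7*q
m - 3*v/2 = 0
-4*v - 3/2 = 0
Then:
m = -9/16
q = 9/14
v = -3/8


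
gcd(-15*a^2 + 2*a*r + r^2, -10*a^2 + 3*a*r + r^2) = 5*a + r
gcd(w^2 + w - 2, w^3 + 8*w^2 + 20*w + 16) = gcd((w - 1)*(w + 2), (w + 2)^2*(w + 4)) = w + 2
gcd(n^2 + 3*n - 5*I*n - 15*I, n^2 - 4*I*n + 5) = n - 5*I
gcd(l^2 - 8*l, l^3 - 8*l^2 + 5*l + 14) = 1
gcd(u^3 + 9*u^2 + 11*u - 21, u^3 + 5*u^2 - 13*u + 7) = u^2 + 6*u - 7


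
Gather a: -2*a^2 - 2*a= -2*a^2 - 2*a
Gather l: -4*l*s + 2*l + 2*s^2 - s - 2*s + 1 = l*(2 - 4*s) + 2*s^2 - 3*s + 1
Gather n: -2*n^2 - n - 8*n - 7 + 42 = -2*n^2 - 9*n + 35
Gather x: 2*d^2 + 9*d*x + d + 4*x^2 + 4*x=2*d^2 + d + 4*x^2 + x*(9*d + 4)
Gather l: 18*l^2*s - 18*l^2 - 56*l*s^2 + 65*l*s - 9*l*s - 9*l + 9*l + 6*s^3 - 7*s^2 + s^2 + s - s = l^2*(18*s - 18) + l*(-56*s^2 + 56*s) + 6*s^3 - 6*s^2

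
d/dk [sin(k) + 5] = cos(k)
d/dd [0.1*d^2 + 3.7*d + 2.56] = 0.2*d + 3.7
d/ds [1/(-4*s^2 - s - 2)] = (8*s + 1)/(4*s^2 + s + 2)^2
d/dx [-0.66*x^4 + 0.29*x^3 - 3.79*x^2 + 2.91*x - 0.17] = -2.64*x^3 + 0.87*x^2 - 7.58*x + 2.91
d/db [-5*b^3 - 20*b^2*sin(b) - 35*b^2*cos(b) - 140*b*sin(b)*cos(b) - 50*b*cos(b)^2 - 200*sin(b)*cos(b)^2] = 35*b^2*sin(b) - 20*b^2*cos(b) - 15*b^2 - 40*b*sin(b) + 50*b*sin(2*b) - 70*b*cos(b) - 140*b*cos(2*b) - 70*sin(2*b) - 50*cos(b) - 25*cos(2*b) - 150*cos(3*b) - 25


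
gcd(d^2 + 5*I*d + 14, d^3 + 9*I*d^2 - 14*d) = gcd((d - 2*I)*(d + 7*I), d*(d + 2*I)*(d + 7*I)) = d + 7*I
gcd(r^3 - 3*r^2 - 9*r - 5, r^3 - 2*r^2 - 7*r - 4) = r^2 + 2*r + 1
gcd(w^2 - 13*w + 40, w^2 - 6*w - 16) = w - 8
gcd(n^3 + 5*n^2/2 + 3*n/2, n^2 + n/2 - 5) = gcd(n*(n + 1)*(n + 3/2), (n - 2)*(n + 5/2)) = 1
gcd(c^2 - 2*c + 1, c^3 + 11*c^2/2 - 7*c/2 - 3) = c - 1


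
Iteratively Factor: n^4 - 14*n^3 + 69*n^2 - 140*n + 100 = (n - 5)*(n^3 - 9*n^2 + 24*n - 20) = (n - 5)*(n - 2)*(n^2 - 7*n + 10) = (n - 5)*(n - 2)^2*(n - 5)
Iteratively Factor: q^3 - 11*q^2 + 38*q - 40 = (q - 5)*(q^2 - 6*q + 8) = (q - 5)*(q - 2)*(q - 4)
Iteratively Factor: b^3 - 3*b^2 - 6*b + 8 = (b - 1)*(b^2 - 2*b - 8) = (b - 1)*(b + 2)*(b - 4)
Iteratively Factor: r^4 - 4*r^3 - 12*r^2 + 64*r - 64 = (r - 2)*(r^3 - 2*r^2 - 16*r + 32) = (r - 2)^2*(r^2 - 16) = (r - 2)^2*(r + 4)*(r - 4)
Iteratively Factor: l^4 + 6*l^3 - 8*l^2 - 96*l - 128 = (l + 2)*(l^3 + 4*l^2 - 16*l - 64) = (l - 4)*(l + 2)*(l^2 + 8*l + 16) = (l - 4)*(l + 2)*(l + 4)*(l + 4)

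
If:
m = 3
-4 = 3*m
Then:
No Solution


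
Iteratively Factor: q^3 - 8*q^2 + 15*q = (q - 3)*(q^2 - 5*q) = (q - 5)*(q - 3)*(q)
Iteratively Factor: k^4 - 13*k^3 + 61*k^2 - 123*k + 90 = (k - 5)*(k^3 - 8*k^2 + 21*k - 18) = (k - 5)*(k - 3)*(k^2 - 5*k + 6) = (k - 5)*(k - 3)^2*(k - 2)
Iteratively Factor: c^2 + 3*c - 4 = (c - 1)*(c + 4)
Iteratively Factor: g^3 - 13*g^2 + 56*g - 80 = (g - 5)*(g^2 - 8*g + 16) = (g - 5)*(g - 4)*(g - 4)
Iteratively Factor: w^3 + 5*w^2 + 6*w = (w + 3)*(w^2 + 2*w) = w*(w + 3)*(w + 2)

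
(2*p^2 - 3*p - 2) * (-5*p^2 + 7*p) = -10*p^4 + 29*p^3 - 11*p^2 - 14*p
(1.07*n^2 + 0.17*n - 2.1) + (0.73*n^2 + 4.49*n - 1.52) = 1.8*n^2 + 4.66*n - 3.62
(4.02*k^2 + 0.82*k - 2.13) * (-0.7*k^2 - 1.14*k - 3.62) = -2.814*k^4 - 5.1568*k^3 - 13.9962*k^2 - 0.5402*k + 7.7106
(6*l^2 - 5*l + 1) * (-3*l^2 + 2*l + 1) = -18*l^4 + 27*l^3 - 7*l^2 - 3*l + 1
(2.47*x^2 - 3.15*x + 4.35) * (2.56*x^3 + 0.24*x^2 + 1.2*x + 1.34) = 6.3232*x^5 - 7.4712*x^4 + 13.344*x^3 + 0.573800000000001*x^2 + 0.999*x + 5.829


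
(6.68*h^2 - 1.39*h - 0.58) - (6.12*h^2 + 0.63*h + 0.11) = 0.56*h^2 - 2.02*h - 0.69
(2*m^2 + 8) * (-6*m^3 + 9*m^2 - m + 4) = -12*m^5 + 18*m^4 - 50*m^3 + 80*m^2 - 8*m + 32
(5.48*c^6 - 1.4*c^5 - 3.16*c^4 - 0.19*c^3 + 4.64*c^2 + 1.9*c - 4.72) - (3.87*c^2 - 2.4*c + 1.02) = 5.48*c^6 - 1.4*c^5 - 3.16*c^4 - 0.19*c^3 + 0.77*c^2 + 4.3*c - 5.74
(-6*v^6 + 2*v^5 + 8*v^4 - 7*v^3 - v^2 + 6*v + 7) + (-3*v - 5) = -6*v^6 + 2*v^5 + 8*v^4 - 7*v^3 - v^2 + 3*v + 2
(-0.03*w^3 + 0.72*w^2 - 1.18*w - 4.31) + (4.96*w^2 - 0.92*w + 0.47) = -0.03*w^3 + 5.68*w^2 - 2.1*w - 3.84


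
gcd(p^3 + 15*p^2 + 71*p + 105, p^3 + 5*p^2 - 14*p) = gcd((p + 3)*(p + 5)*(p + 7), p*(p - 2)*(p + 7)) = p + 7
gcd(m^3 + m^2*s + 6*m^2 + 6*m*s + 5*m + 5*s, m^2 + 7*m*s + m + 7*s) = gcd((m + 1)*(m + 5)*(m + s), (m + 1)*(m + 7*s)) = m + 1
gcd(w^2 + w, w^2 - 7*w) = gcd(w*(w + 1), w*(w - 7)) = w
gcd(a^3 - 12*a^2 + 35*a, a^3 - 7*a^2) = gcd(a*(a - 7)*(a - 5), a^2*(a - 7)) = a^2 - 7*a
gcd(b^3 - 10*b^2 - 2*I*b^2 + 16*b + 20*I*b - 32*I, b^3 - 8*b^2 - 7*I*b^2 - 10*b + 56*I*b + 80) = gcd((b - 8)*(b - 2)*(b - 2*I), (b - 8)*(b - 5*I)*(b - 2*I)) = b^2 + b*(-8 - 2*I) + 16*I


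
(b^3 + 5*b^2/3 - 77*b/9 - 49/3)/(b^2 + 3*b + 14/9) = (3*b^2 - 2*b - 21)/(3*b + 2)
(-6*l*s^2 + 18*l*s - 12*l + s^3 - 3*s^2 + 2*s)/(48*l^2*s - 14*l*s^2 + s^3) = (s^2 - 3*s + 2)/(s*(-8*l + s))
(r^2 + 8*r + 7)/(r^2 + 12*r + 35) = (r + 1)/(r + 5)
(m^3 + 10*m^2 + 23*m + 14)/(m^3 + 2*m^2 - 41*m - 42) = (m + 2)/(m - 6)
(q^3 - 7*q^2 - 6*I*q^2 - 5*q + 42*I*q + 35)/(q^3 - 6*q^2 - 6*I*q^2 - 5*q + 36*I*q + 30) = (q - 7)/(q - 6)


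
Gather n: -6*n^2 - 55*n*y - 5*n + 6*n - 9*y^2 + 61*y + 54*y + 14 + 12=-6*n^2 + n*(1 - 55*y) - 9*y^2 + 115*y + 26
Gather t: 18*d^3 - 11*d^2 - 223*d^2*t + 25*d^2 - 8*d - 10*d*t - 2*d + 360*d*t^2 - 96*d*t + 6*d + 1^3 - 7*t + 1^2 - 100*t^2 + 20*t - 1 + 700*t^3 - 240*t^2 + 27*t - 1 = 18*d^3 + 14*d^2 - 4*d + 700*t^3 + t^2*(360*d - 340) + t*(-223*d^2 - 106*d + 40)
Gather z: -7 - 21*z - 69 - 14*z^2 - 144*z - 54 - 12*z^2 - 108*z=-26*z^2 - 273*z - 130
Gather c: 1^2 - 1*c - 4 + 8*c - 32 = 7*c - 35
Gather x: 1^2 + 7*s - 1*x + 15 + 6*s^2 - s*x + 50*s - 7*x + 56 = 6*s^2 + 57*s + x*(-s - 8) + 72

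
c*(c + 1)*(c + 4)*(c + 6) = c^4 + 11*c^3 + 34*c^2 + 24*c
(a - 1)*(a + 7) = a^2 + 6*a - 7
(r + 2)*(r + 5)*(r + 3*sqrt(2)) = r^3 + 3*sqrt(2)*r^2 + 7*r^2 + 10*r + 21*sqrt(2)*r + 30*sqrt(2)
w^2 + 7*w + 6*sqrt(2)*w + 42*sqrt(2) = (w + 7)*(w + 6*sqrt(2))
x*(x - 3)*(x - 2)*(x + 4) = x^4 - x^3 - 14*x^2 + 24*x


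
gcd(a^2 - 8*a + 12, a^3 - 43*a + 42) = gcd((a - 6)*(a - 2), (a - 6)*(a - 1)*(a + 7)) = a - 6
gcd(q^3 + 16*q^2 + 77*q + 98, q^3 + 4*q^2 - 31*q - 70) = q^2 + 9*q + 14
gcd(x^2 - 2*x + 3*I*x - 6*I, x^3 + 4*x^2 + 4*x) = 1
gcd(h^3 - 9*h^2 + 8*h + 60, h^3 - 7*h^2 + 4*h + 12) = h - 6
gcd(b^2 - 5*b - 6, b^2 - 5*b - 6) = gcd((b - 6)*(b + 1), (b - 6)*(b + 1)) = b^2 - 5*b - 6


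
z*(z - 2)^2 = z^3 - 4*z^2 + 4*z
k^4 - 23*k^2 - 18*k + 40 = (k - 5)*(k - 1)*(k + 2)*(k + 4)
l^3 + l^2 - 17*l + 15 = (l - 3)*(l - 1)*(l + 5)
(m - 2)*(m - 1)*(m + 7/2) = m^3 + m^2/2 - 17*m/2 + 7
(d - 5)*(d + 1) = d^2 - 4*d - 5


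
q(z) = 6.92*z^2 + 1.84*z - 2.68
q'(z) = 13.84*z + 1.84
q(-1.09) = 3.54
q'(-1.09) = -13.25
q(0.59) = 0.81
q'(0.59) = 10.01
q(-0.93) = 1.59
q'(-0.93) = -11.03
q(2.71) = 53.13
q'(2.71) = 39.35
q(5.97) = 254.94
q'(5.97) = 84.46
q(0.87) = 4.16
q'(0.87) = 13.88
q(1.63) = 18.70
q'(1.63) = 24.40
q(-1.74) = 15.07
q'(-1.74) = -22.24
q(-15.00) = 1526.72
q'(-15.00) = -205.76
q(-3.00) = 54.08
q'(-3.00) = -39.68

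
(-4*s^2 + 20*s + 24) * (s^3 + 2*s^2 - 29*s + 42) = -4*s^5 + 12*s^4 + 180*s^3 - 700*s^2 + 144*s + 1008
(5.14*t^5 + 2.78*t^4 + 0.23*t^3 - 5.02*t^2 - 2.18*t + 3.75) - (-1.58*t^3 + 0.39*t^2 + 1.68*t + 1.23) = 5.14*t^5 + 2.78*t^4 + 1.81*t^3 - 5.41*t^2 - 3.86*t + 2.52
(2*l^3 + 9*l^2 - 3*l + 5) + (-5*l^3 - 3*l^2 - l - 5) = -3*l^3 + 6*l^2 - 4*l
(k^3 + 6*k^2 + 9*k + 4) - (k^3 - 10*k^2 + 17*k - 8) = 16*k^2 - 8*k + 12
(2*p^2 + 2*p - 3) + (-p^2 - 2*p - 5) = p^2 - 8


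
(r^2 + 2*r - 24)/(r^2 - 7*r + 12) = (r + 6)/(r - 3)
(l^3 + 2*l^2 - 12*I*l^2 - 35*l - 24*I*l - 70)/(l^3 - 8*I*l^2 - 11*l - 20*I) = (l^2 + l*(2 - 7*I) - 14*I)/(l^2 - 3*I*l + 4)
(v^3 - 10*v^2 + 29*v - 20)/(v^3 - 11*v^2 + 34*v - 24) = (v - 5)/(v - 6)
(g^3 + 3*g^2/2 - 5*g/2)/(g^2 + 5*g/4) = 2*(2*g^2 + 3*g - 5)/(4*g + 5)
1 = 1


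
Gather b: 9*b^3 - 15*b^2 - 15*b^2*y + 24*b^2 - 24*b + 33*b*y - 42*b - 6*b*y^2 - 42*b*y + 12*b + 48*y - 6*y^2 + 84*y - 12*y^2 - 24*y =9*b^3 + b^2*(9 - 15*y) + b*(-6*y^2 - 9*y - 54) - 18*y^2 + 108*y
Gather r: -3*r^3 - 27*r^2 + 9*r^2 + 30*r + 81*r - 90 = -3*r^3 - 18*r^2 + 111*r - 90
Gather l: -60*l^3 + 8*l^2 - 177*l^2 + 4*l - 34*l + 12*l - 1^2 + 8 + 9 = -60*l^3 - 169*l^2 - 18*l + 16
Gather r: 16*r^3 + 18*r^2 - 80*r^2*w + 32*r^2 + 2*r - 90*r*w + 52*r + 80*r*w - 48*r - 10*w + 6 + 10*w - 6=16*r^3 + r^2*(50 - 80*w) + r*(6 - 10*w)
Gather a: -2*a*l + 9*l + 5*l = -2*a*l + 14*l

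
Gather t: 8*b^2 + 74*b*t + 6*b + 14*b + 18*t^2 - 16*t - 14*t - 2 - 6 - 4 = 8*b^2 + 20*b + 18*t^2 + t*(74*b - 30) - 12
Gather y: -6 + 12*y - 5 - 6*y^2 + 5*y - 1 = -6*y^2 + 17*y - 12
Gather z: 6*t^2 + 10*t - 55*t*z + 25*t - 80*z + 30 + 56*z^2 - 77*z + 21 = 6*t^2 + 35*t + 56*z^2 + z*(-55*t - 157) + 51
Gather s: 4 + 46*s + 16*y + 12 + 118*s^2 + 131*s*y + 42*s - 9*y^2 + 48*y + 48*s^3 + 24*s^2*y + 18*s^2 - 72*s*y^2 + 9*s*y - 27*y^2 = 48*s^3 + s^2*(24*y + 136) + s*(-72*y^2 + 140*y + 88) - 36*y^2 + 64*y + 16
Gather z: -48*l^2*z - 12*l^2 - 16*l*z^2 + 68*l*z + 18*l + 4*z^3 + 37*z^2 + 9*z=-12*l^2 + 18*l + 4*z^3 + z^2*(37 - 16*l) + z*(-48*l^2 + 68*l + 9)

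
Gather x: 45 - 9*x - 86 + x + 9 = -8*x - 32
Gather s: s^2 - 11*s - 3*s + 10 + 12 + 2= s^2 - 14*s + 24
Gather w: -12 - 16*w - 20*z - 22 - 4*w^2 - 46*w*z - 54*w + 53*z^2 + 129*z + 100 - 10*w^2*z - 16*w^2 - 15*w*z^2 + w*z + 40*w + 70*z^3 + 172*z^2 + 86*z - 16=w^2*(-10*z - 20) + w*(-15*z^2 - 45*z - 30) + 70*z^3 + 225*z^2 + 195*z + 50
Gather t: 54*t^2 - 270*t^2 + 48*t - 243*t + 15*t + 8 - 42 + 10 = -216*t^2 - 180*t - 24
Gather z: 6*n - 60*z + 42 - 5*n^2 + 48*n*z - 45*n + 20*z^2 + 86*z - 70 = -5*n^2 - 39*n + 20*z^2 + z*(48*n + 26) - 28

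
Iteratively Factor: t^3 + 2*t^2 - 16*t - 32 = (t - 4)*(t^2 + 6*t + 8) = (t - 4)*(t + 4)*(t + 2)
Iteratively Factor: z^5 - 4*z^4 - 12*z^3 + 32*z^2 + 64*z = (z + 2)*(z^4 - 6*z^3 + 32*z) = (z + 2)^2*(z^3 - 8*z^2 + 16*z) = (z - 4)*(z + 2)^2*(z^2 - 4*z) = z*(z - 4)*(z + 2)^2*(z - 4)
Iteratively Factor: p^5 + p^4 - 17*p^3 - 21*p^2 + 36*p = (p + 3)*(p^4 - 2*p^3 - 11*p^2 + 12*p) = (p - 1)*(p + 3)*(p^3 - p^2 - 12*p) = p*(p - 1)*(p + 3)*(p^2 - p - 12) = p*(p - 4)*(p - 1)*(p + 3)*(p + 3)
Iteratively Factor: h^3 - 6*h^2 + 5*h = (h - 1)*(h^2 - 5*h) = (h - 5)*(h - 1)*(h)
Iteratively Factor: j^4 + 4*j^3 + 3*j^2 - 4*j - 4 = (j - 1)*(j^3 + 5*j^2 + 8*j + 4) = (j - 1)*(j + 2)*(j^2 + 3*j + 2) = (j - 1)*(j + 2)^2*(j + 1)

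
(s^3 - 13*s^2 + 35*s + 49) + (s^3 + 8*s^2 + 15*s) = 2*s^3 - 5*s^2 + 50*s + 49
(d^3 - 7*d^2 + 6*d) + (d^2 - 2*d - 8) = d^3 - 6*d^2 + 4*d - 8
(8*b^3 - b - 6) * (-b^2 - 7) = -8*b^5 - 55*b^3 + 6*b^2 + 7*b + 42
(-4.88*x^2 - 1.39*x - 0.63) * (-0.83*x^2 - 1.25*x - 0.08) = 4.0504*x^4 + 7.2537*x^3 + 2.6508*x^2 + 0.8987*x + 0.0504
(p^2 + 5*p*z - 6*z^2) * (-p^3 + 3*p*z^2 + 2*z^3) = -p^5 - 5*p^4*z + 9*p^3*z^2 + 17*p^2*z^3 - 8*p*z^4 - 12*z^5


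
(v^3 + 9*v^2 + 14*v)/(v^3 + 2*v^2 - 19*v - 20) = v*(v^2 + 9*v + 14)/(v^3 + 2*v^2 - 19*v - 20)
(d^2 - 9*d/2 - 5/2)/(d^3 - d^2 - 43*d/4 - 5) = 2*(d - 5)/(2*d^2 - 3*d - 20)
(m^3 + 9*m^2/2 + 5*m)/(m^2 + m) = (m^2 + 9*m/2 + 5)/(m + 1)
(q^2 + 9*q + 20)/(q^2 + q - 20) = (q + 4)/(q - 4)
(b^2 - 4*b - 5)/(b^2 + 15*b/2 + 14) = 2*(b^2 - 4*b - 5)/(2*b^2 + 15*b + 28)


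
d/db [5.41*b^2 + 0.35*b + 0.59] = 10.82*b + 0.35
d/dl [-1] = 0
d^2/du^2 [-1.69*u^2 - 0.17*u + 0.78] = -3.38000000000000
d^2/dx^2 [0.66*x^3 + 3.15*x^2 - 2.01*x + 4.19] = 3.96*x + 6.3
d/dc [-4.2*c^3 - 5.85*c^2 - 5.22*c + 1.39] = -12.6*c^2 - 11.7*c - 5.22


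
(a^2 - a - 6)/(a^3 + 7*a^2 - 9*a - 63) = (a + 2)/(a^2 + 10*a + 21)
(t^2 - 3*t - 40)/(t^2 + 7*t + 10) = (t - 8)/(t + 2)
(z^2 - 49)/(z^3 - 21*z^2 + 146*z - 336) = (z + 7)/(z^2 - 14*z + 48)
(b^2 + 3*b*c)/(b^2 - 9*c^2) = b/(b - 3*c)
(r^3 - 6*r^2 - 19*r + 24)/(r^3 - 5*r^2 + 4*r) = (r^2 - 5*r - 24)/(r*(r - 4))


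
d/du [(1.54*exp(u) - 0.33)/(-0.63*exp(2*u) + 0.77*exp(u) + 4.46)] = (0.9702*exp(2*u) - 0.4158*exp(u) + 7.1225)*exp(u)/(0.3969*exp(4*u) - 0.9702*exp(3*u) - 5.0267*exp(2*u) + 6.8684*exp(u) + 19.8916)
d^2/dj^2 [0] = 0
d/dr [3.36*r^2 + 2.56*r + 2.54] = 6.72*r + 2.56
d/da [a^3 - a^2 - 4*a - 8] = 3*a^2 - 2*a - 4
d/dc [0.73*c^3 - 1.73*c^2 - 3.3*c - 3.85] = 2.19*c^2 - 3.46*c - 3.3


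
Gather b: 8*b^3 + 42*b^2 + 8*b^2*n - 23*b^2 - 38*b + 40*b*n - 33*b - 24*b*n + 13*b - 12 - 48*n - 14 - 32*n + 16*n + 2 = 8*b^3 + b^2*(8*n + 19) + b*(16*n - 58) - 64*n - 24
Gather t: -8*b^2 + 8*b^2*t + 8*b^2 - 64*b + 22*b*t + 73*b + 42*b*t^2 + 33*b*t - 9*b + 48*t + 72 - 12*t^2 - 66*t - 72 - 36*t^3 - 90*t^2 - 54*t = -36*t^3 + t^2*(42*b - 102) + t*(8*b^2 + 55*b - 72)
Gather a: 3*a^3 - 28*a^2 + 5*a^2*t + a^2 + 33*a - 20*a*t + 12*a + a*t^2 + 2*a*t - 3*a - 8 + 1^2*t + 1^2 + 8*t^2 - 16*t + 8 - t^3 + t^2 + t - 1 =3*a^3 + a^2*(5*t - 27) + a*(t^2 - 18*t + 42) - t^3 + 9*t^2 - 14*t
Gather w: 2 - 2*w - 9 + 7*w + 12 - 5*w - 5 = 0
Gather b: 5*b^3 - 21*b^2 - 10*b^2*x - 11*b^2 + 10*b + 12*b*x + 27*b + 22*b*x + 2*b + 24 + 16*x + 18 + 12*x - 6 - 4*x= 5*b^3 + b^2*(-10*x - 32) + b*(34*x + 39) + 24*x + 36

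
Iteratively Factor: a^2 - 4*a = (a - 4)*(a)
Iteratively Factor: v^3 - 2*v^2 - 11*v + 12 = (v + 3)*(v^2 - 5*v + 4) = (v - 1)*(v + 3)*(v - 4)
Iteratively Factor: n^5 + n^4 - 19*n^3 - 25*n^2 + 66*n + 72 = (n - 4)*(n^4 + 5*n^3 + n^2 - 21*n - 18) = (n - 4)*(n + 1)*(n^3 + 4*n^2 - 3*n - 18) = (n - 4)*(n + 1)*(n + 3)*(n^2 + n - 6) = (n - 4)*(n - 2)*(n + 1)*(n + 3)*(n + 3)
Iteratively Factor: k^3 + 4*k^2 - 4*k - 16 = (k + 4)*(k^2 - 4) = (k - 2)*(k + 4)*(k + 2)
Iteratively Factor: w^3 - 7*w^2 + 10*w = (w - 5)*(w^2 - 2*w) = w*(w - 5)*(w - 2)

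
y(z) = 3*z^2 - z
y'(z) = 6*z - 1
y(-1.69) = 10.26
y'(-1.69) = -11.14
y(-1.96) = 13.48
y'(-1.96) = -12.76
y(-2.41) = 19.83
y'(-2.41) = -15.46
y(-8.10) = 204.93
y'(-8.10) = -49.60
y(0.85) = 1.32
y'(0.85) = 4.10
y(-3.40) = 38.08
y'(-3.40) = -21.40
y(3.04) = 24.68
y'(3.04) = 17.24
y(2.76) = 20.09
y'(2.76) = 15.56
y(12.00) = 420.00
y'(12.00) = 71.00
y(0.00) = 0.00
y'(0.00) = -1.00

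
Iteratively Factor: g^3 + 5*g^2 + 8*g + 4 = (g + 1)*(g^2 + 4*g + 4) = (g + 1)*(g + 2)*(g + 2)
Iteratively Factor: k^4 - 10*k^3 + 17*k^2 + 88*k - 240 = (k + 3)*(k^3 - 13*k^2 + 56*k - 80) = (k - 5)*(k + 3)*(k^2 - 8*k + 16) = (k - 5)*(k - 4)*(k + 3)*(k - 4)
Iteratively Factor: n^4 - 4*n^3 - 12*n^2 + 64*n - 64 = (n - 4)*(n^3 - 12*n + 16) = (n - 4)*(n + 4)*(n^2 - 4*n + 4) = (n - 4)*(n - 2)*(n + 4)*(n - 2)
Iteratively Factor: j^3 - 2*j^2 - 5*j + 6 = (j + 2)*(j^2 - 4*j + 3) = (j - 3)*(j + 2)*(j - 1)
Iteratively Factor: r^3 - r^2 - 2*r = (r + 1)*(r^2 - 2*r) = r*(r + 1)*(r - 2)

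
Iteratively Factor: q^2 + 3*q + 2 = (q + 2)*(q + 1)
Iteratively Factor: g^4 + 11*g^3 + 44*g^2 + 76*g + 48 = (g + 3)*(g^3 + 8*g^2 + 20*g + 16) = (g + 3)*(g + 4)*(g^2 + 4*g + 4) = (g + 2)*(g + 3)*(g + 4)*(g + 2)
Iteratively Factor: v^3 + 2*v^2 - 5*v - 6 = (v + 3)*(v^2 - v - 2) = (v - 2)*(v + 3)*(v + 1)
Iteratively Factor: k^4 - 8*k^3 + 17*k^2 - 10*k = (k - 1)*(k^3 - 7*k^2 + 10*k) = (k - 5)*(k - 1)*(k^2 - 2*k) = (k - 5)*(k - 2)*(k - 1)*(k)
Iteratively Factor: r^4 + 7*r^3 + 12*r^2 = (r + 4)*(r^3 + 3*r^2) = r*(r + 4)*(r^2 + 3*r) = r^2*(r + 4)*(r + 3)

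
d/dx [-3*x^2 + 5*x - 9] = 5 - 6*x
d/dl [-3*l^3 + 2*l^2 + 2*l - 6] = -9*l^2 + 4*l + 2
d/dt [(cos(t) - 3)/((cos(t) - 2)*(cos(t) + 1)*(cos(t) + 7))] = (-69*cos(t) - 3*cos(2*t) + cos(3*t) + 79)*sin(t)/(2*(cos(t) - 2)^2*(cos(t) + 1)^2*(cos(t) + 7)^2)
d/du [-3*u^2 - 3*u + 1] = -6*u - 3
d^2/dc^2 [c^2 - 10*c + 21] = 2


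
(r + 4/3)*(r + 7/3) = r^2 + 11*r/3 + 28/9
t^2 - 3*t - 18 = (t - 6)*(t + 3)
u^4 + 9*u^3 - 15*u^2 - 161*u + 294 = (u - 3)*(u - 2)*(u + 7)^2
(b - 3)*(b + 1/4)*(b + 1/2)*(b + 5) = b^4 + 11*b^3/4 - 107*b^2/8 - 11*b - 15/8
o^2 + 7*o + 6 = (o + 1)*(o + 6)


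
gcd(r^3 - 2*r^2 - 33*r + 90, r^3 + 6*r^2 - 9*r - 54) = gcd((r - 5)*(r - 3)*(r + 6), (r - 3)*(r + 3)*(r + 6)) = r^2 + 3*r - 18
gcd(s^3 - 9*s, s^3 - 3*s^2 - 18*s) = s^2 + 3*s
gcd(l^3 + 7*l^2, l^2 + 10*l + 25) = 1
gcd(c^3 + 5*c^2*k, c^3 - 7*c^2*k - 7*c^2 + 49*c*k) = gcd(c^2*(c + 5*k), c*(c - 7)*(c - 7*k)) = c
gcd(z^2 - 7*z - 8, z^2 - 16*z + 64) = z - 8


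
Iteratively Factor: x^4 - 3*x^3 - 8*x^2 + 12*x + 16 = (x + 2)*(x^3 - 5*x^2 + 2*x + 8) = (x + 1)*(x + 2)*(x^2 - 6*x + 8) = (x - 4)*(x + 1)*(x + 2)*(x - 2)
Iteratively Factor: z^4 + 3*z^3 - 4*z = (z + 2)*(z^3 + z^2 - 2*z) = z*(z + 2)*(z^2 + z - 2) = z*(z + 2)^2*(z - 1)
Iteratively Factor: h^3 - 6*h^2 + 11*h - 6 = (h - 2)*(h^2 - 4*h + 3) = (h - 3)*(h - 2)*(h - 1)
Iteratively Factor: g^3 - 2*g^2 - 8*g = (g)*(g^2 - 2*g - 8) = g*(g - 4)*(g + 2)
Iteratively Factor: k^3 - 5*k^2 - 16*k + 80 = (k - 5)*(k^2 - 16) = (k - 5)*(k - 4)*(k + 4)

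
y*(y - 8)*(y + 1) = y^3 - 7*y^2 - 8*y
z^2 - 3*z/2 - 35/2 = (z - 5)*(z + 7/2)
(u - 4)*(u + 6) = u^2 + 2*u - 24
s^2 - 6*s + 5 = (s - 5)*(s - 1)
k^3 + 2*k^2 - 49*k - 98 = (k - 7)*(k + 2)*(k + 7)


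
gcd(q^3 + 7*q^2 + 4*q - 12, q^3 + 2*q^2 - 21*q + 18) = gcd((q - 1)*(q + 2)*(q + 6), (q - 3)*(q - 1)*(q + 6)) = q^2 + 5*q - 6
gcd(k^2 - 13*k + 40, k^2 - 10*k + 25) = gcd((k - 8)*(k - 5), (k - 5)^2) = k - 5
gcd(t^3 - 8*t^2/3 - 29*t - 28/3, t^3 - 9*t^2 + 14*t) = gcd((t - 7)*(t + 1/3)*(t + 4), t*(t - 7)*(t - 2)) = t - 7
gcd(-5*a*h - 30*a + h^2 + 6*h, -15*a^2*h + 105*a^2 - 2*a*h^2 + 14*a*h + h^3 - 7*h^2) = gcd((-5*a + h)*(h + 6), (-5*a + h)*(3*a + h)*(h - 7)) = 5*a - h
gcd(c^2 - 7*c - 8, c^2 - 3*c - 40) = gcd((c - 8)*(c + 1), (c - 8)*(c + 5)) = c - 8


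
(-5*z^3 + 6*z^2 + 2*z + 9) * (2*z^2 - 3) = -10*z^5 + 12*z^4 + 19*z^3 - 6*z - 27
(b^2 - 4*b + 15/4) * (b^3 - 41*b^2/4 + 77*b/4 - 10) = b^5 - 57*b^4/4 + 64*b^3 - 2007*b^2/16 + 1795*b/16 - 75/2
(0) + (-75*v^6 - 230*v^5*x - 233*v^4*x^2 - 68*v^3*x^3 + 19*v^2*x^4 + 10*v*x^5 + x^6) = -75*v^6 - 230*v^5*x - 233*v^4*x^2 - 68*v^3*x^3 + 19*v^2*x^4 + 10*v*x^5 + x^6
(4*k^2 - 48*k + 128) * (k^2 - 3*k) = 4*k^4 - 60*k^3 + 272*k^2 - 384*k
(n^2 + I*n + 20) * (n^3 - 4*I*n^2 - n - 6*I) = n^5 - 3*I*n^4 + 23*n^3 - 87*I*n^2 - 14*n - 120*I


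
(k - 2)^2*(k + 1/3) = k^3 - 11*k^2/3 + 8*k/3 + 4/3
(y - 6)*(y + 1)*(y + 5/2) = y^3 - 5*y^2/2 - 37*y/2 - 15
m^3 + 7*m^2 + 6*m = m*(m + 1)*(m + 6)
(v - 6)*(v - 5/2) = v^2 - 17*v/2 + 15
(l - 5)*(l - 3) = l^2 - 8*l + 15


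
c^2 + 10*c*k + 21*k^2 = (c + 3*k)*(c + 7*k)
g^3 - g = g*(g - 1)*(g + 1)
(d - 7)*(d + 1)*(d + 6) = d^3 - 43*d - 42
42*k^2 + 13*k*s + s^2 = (6*k + s)*(7*k + s)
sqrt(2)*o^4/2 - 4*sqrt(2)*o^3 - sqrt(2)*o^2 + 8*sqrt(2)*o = o*(o - 8)*(o - sqrt(2))*(sqrt(2)*o/2 + 1)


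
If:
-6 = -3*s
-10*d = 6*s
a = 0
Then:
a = 0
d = -6/5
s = 2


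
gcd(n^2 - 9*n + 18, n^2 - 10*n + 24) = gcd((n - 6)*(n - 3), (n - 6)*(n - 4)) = n - 6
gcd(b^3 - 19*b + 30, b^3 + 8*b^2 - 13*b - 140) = b + 5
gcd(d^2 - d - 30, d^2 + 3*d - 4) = 1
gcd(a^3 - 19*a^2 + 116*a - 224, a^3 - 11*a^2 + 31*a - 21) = a - 7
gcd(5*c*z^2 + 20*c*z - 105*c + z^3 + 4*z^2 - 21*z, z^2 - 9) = z - 3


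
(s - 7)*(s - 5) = s^2 - 12*s + 35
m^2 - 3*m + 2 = (m - 2)*(m - 1)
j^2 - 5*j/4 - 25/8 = (j - 5/2)*(j + 5/4)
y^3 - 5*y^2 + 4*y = y*(y - 4)*(y - 1)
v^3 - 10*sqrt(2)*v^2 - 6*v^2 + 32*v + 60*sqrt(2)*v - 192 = (v - 6)*(v - 8*sqrt(2))*(v - 2*sqrt(2))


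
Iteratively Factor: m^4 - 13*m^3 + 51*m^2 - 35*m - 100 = (m - 4)*(m^3 - 9*m^2 + 15*m + 25) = (m - 4)*(m + 1)*(m^2 - 10*m + 25) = (m - 5)*(m - 4)*(m + 1)*(m - 5)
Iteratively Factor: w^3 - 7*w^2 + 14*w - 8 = (w - 4)*(w^2 - 3*w + 2) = (w - 4)*(w - 1)*(w - 2)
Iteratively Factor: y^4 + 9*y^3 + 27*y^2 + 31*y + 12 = (y + 1)*(y^3 + 8*y^2 + 19*y + 12) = (y + 1)^2*(y^2 + 7*y + 12) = (y + 1)^2*(y + 3)*(y + 4)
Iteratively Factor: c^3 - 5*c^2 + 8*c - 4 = (c - 2)*(c^2 - 3*c + 2) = (c - 2)*(c - 1)*(c - 2)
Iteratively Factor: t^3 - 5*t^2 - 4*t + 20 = (t - 5)*(t^2 - 4) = (t - 5)*(t - 2)*(t + 2)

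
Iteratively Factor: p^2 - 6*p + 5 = (p - 1)*(p - 5)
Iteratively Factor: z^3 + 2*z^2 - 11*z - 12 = (z + 1)*(z^2 + z - 12) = (z + 1)*(z + 4)*(z - 3)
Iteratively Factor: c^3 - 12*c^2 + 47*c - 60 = (c - 3)*(c^2 - 9*c + 20) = (c - 5)*(c - 3)*(c - 4)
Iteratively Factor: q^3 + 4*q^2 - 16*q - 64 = (q + 4)*(q^2 - 16) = (q - 4)*(q + 4)*(q + 4)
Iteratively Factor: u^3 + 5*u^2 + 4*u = (u + 4)*(u^2 + u) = u*(u + 4)*(u + 1)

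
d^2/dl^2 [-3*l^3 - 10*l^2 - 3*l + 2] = -18*l - 20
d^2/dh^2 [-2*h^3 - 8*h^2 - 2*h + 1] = -12*h - 16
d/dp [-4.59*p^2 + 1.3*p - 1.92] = 1.3 - 9.18*p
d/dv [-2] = 0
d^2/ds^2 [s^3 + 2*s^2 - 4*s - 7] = 6*s + 4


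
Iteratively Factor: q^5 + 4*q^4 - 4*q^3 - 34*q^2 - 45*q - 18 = (q + 3)*(q^4 + q^3 - 7*q^2 - 13*q - 6) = (q + 2)*(q + 3)*(q^3 - q^2 - 5*q - 3) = (q - 3)*(q + 2)*(q + 3)*(q^2 + 2*q + 1) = (q - 3)*(q + 1)*(q + 2)*(q + 3)*(q + 1)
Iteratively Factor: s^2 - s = (s - 1)*(s)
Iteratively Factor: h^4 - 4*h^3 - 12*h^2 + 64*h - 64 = (h + 4)*(h^3 - 8*h^2 + 20*h - 16) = (h - 4)*(h + 4)*(h^2 - 4*h + 4) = (h - 4)*(h - 2)*(h + 4)*(h - 2)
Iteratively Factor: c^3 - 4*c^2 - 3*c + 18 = (c - 3)*(c^2 - c - 6) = (c - 3)^2*(c + 2)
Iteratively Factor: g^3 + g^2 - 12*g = (g + 4)*(g^2 - 3*g) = (g - 3)*(g + 4)*(g)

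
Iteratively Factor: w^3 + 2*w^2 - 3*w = (w + 3)*(w^2 - w) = w*(w + 3)*(w - 1)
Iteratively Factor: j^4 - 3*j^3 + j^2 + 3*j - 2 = (j - 1)*(j^3 - 2*j^2 - j + 2) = (j - 1)*(j + 1)*(j^2 - 3*j + 2) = (j - 2)*(j - 1)*(j + 1)*(j - 1)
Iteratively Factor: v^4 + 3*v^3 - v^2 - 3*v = (v + 3)*(v^3 - v) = (v - 1)*(v + 3)*(v^2 + v) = v*(v - 1)*(v + 3)*(v + 1)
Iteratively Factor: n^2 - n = (n)*(n - 1)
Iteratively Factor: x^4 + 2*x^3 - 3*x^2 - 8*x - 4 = (x + 2)*(x^3 - 3*x - 2) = (x - 2)*(x + 2)*(x^2 + 2*x + 1) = (x - 2)*(x + 1)*(x + 2)*(x + 1)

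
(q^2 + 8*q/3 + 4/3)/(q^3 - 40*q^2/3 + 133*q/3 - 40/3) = (3*q^2 + 8*q + 4)/(3*q^3 - 40*q^2 + 133*q - 40)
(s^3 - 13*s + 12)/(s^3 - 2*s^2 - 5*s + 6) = (s + 4)/(s + 2)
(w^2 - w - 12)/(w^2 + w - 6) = (w - 4)/(w - 2)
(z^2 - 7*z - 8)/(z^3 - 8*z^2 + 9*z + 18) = (z - 8)/(z^2 - 9*z + 18)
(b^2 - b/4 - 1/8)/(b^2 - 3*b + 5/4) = (4*b + 1)/(2*(2*b - 5))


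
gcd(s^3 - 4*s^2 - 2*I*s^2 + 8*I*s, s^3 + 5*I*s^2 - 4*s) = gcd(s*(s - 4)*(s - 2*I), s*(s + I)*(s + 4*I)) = s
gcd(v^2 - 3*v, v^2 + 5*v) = v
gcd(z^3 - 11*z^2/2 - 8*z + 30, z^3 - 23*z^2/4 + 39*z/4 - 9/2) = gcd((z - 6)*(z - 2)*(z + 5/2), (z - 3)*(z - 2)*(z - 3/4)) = z - 2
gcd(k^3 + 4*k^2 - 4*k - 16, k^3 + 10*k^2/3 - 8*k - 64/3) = k^2 + 6*k + 8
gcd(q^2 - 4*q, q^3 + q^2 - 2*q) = q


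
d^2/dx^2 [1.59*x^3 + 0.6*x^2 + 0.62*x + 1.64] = 9.54*x + 1.2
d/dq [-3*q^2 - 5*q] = -6*q - 5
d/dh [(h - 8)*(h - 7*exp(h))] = h - (h - 8)*(7*exp(h) - 1) - 7*exp(h)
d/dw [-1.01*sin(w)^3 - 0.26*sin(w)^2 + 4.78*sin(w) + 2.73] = (-3.03*sin(w)^2 - 0.52*sin(w) + 4.78)*cos(w)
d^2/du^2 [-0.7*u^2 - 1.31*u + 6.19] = -1.40000000000000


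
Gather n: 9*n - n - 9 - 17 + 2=8*n - 24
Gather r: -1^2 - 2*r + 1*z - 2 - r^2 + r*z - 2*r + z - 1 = -r^2 + r*(z - 4) + 2*z - 4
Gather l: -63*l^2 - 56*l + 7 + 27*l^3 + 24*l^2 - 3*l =27*l^3 - 39*l^2 - 59*l + 7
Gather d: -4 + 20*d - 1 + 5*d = 25*d - 5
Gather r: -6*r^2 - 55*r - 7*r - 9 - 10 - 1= -6*r^2 - 62*r - 20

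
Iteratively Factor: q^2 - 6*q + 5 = (q - 5)*(q - 1)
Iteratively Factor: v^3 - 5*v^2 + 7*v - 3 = (v - 1)*(v^2 - 4*v + 3) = (v - 3)*(v - 1)*(v - 1)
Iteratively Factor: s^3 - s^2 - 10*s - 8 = (s + 1)*(s^2 - 2*s - 8) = (s + 1)*(s + 2)*(s - 4)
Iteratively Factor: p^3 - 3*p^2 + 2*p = (p - 1)*(p^2 - 2*p) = (p - 2)*(p - 1)*(p)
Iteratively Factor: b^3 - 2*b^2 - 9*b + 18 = (b - 3)*(b^2 + b - 6) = (b - 3)*(b + 3)*(b - 2)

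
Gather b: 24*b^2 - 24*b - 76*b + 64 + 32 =24*b^2 - 100*b + 96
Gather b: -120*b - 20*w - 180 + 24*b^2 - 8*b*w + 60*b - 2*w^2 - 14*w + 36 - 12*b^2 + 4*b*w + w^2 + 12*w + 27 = 12*b^2 + b*(-4*w - 60) - w^2 - 22*w - 117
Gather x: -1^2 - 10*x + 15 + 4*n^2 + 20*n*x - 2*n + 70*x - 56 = 4*n^2 - 2*n + x*(20*n + 60) - 42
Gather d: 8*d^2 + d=8*d^2 + d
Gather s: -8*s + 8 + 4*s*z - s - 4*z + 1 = s*(4*z - 9) - 4*z + 9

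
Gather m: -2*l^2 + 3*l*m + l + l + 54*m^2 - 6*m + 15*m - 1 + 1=-2*l^2 + 2*l + 54*m^2 + m*(3*l + 9)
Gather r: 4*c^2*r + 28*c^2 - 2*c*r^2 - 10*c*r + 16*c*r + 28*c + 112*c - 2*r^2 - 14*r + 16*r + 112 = 28*c^2 + 140*c + r^2*(-2*c - 2) + r*(4*c^2 + 6*c + 2) + 112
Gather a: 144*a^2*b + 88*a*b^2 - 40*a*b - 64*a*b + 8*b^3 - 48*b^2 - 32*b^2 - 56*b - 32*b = 144*a^2*b + a*(88*b^2 - 104*b) + 8*b^3 - 80*b^2 - 88*b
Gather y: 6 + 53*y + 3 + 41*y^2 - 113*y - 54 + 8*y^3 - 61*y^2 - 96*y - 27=8*y^3 - 20*y^2 - 156*y - 72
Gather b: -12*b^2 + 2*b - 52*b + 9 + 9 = -12*b^2 - 50*b + 18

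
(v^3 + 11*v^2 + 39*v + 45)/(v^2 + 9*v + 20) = (v^2 + 6*v + 9)/(v + 4)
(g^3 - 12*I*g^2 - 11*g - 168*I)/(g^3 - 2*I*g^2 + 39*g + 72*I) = (g - 7*I)/(g + 3*I)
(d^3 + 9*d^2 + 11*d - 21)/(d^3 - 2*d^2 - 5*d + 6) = (d^2 + 10*d + 21)/(d^2 - d - 6)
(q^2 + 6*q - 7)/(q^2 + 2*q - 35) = (q - 1)/(q - 5)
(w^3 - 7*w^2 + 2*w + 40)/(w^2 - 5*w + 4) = (w^2 - 3*w - 10)/(w - 1)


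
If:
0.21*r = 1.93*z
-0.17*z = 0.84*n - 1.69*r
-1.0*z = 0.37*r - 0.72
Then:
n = 2.99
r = 1.50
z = 0.16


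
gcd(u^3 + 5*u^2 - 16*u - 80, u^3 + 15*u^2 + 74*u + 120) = u^2 + 9*u + 20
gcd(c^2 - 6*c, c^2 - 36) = c - 6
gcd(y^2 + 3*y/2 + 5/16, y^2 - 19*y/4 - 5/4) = y + 1/4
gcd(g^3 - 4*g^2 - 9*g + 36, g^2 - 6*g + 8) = g - 4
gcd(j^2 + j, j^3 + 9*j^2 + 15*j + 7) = j + 1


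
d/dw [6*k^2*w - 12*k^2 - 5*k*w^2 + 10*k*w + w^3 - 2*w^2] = 6*k^2 - 10*k*w + 10*k + 3*w^2 - 4*w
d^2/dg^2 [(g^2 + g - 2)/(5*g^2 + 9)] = 2*(25*g^3 - 285*g^2 - 135*g + 171)/(125*g^6 + 675*g^4 + 1215*g^2 + 729)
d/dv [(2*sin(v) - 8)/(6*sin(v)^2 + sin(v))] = 4*(-3*cos(v) + 24/tan(v) + 2*cos(v)/sin(v)^2)/(6*sin(v) + 1)^2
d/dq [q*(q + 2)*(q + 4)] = 3*q^2 + 12*q + 8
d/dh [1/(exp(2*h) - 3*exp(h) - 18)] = (3 - 2*exp(h))*exp(h)/(-exp(2*h) + 3*exp(h) + 18)^2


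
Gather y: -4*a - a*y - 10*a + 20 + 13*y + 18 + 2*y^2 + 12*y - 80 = -14*a + 2*y^2 + y*(25 - a) - 42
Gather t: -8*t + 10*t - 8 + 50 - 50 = 2*t - 8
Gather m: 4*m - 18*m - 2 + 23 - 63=-14*m - 42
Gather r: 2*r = 2*r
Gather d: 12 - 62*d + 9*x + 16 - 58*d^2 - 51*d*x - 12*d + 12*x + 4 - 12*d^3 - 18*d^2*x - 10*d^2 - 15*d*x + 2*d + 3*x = -12*d^3 + d^2*(-18*x - 68) + d*(-66*x - 72) + 24*x + 32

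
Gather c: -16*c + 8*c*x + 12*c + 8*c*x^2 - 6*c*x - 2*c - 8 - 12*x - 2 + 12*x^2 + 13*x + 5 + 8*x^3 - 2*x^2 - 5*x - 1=c*(8*x^2 + 2*x - 6) + 8*x^3 + 10*x^2 - 4*x - 6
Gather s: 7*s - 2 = 7*s - 2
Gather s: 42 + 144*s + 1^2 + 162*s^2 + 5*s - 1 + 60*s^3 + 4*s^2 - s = 60*s^3 + 166*s^2 + 148*s + 42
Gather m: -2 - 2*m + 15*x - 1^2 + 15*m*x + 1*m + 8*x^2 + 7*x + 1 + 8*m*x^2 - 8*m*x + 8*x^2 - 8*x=m*(8*x^2 + 7*x - 1) + 16*x^2 + 14*x - 2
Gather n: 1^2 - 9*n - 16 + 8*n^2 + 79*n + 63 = 8*n^2 + 70*n + 48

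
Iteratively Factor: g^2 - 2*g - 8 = (g + 2)*(g - 4)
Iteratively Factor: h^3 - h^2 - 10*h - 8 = (h - 4)*(h^2 + 3*h + 2) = (h - 4)*(h + 2)*(h + 1)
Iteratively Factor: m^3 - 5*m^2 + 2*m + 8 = (m + 1)*(m^2 - 6*m + 8) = (m - 2)*(m + 1)*(m - 4)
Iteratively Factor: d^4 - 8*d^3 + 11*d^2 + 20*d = (d)*(d^3 - 8*d^2 + 11*d + 20) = d*(d + 1)*(d^2 - 9*d + 20) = d*(d - 5)*(d + 1)*(d - 4)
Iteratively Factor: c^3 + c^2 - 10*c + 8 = (c - 2)*(c^2 + 3*c - 4) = (c - 2)*(c - 1)*(c + 4)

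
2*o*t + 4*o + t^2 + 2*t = (2*o + t)*(t + 2)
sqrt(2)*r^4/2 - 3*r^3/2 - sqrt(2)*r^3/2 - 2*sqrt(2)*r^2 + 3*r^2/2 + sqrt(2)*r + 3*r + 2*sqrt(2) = (r - 2)*(r + 1)*(r - 2*sqrt(2))*(sqrt(2)*r/2 + 1/2)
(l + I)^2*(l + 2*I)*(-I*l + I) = -I*l^4 + 4*l^3 + I*l^3 - 4*l^2 + 5*I*l^2 - 2*l - 5*I*l + 2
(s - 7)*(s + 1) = s^2 - 6*s - 7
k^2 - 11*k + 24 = (k - 8)*(k - 3)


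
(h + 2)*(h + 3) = h^2 + 5*h + 6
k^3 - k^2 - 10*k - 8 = (k - 4)*(k + 1)*(k + 2)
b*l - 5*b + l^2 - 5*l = (b + l)*(l - 5)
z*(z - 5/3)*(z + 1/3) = z^3 - 4*z^2/3 - 5*z/9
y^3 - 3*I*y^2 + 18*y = y*(y - 6*I)*(y + 3*I)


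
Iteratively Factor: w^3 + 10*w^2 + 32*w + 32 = (w + 2)*(w^2 + 8*w + 16) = (w + 2)*(w + 4)*(w + 4)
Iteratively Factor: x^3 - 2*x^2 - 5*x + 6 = (x - 3)*(x^2 + x - 2) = (x - 3)*(x + 2)*(x - 1)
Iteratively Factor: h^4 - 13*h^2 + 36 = (h - 2)*(h^3 + 2*h^2 - 9*h - 18) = (h - 2)*(h + 2)*(h^2 - 9) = (h - 3)*(h - 2)*(h + 2)*(h + 3)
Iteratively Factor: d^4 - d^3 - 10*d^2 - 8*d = (d - 4)*(d^3 + 3*d^2 + 2*d) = d*(d - 4)*(d^2 + 3*d + 2) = d*(d - 4)*(d + 2)*(d + 1)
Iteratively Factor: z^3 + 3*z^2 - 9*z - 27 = (z - 3)*(z^2 + 6*z + 9) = (z - 3)*(z + 3)*(z + 3)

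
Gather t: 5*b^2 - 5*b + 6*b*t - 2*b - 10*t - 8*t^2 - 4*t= 5*b^2 - 7*b - 8*t^2 + t*(6*b - 14)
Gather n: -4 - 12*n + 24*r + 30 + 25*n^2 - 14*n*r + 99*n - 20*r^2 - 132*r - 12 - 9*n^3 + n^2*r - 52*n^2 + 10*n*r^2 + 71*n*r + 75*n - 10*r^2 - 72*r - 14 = -9*n^3 + n^2*(r - 27) + n*(10*r^2 + 57*r + 162) - 30*r^2 - 180*r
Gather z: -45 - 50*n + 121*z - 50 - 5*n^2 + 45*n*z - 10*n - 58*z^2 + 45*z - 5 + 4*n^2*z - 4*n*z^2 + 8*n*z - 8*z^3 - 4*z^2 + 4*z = -5*n^2 - 60*n - 8*z^3 + z^2*(-4*n - 62) + z*(4*n^2 + 53*n + 170) - 100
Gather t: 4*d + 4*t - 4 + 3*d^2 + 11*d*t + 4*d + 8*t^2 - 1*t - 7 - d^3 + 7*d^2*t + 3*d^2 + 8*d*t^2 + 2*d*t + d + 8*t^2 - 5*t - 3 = -d^3 + 6*d^2 + 9*d + t^2*(8*d + 16) + t*(7*d^2 + 13*d - 2) - 14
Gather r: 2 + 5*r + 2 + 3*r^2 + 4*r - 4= 3*r^2 + 9*r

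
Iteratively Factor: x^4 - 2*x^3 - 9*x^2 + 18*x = (x - 3)*(x^3 + x^2 - 6*x) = x*(x - 3)*(x^2 + x - 6) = x*(x - 3)*(x + 3)*(x - 2)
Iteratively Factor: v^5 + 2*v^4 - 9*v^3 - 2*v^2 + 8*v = (v)*(v^4 + 2*v^3 - 9*v^2 - 2*v + 8) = v*(v - 2)*(v^3 + 4*v^2 - v - 4) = v*(v - 2)*(v - 1)*(v^2 + 5*v + 4) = v*(v - 2)*(v - 1)*(v + 1)*(v + 4)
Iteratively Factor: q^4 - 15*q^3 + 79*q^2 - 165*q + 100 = (q - 5)*(q^3 - 10*q^2 + 29*q - 20) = (q - 5)^2*(q^2 - 5*q + 4) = (q - 5)^2*(q - 4)*(q - 1)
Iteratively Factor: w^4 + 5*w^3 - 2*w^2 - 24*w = (w - 2)*(w^3 + 7*w^2 + 12*w) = (w - 2)*(w + 3)*(w^2 + 4*w) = (w - 2)*(w + 3)*(w + 4)*(w)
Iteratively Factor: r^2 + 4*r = (r)*(r + 4)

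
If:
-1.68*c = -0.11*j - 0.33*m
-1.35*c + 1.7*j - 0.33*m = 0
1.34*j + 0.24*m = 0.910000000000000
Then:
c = 0.27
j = 0.46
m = 1.24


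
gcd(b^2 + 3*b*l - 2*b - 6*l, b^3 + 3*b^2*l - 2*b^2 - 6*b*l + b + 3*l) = b + 3*l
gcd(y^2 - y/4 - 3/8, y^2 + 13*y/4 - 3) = y - 3/4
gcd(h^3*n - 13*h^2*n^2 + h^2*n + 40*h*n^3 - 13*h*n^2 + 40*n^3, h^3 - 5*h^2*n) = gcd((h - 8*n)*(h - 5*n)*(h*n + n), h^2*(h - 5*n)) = h - 5*n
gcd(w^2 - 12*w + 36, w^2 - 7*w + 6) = w - 6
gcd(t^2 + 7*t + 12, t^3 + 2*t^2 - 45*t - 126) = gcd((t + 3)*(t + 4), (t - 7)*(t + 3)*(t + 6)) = t + 3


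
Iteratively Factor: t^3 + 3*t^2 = (t)*(t^2 + 3*t) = t^2*(t + 3)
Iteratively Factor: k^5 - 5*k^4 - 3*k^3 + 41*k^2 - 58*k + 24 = (k - 2)*(k^4 - 3*k^3 - 9*k^2 + 23*k - 12) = (k - 2)*(k - 1)*(k^3 - 2*k^2 - 11*k + 12) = (k - 2)*(k - 1)*(k + 3)*(k^2 - 5*k + 4) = (k - 4)*(k - 2)*(k - 1)*(k + 3)*(k - 1)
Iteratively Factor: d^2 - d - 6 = (d + 2)*(d - 3)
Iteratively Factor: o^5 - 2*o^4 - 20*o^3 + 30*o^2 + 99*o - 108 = (o + 3)*(o^4 - 5*o^3 - 5*o^2 + 45*o - 36) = (o - 3)*(o + 3)*(o^3 - 2*o^2 - 11*o + 12) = (o - 3)*(o + 3)^2*(o^2 - 5*o + 4) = (o - 3)*(o - 1)*(o + 3)^2*(o - 4)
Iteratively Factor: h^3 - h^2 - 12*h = (h - 4)*(h^2 + 3*h) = h*(h - 4)*(h + 3)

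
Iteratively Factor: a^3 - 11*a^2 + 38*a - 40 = (a - 2)*(a^2 - 9*a + 20) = (a - 5)*(a - 2)*(a - 4)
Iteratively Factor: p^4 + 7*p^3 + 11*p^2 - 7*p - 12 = (p + 3)*(p^3 + 4*p^2 - p - 4) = (p + 1)*(p + 3)*(p^2 + 3*p - 4) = (p + 1)*(p + 3)*(p + 4)*(p - 1)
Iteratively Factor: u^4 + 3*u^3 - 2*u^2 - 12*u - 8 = (u + 2)*(u^3 + u^2 - 4*u - 4) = (u + 2)^2*(u^2 - u - 2) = (u - 2)*(u + 2)^2*(u + 1)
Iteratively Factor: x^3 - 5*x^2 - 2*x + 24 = (x - 4)*(x^2 - x - 6) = (x - 4)*(x - 3)*(x + 2)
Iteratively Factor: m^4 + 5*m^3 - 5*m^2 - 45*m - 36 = (m - 3)*(m^3 + 8*m^2 + 19*m + 12) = (m - 3)*(m + 3)*(m^2 + 5*m + 4) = (m - 3)*(m + 3)*(m + 4)*(m + 1)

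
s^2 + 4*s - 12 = (s - 2)*(s + 6)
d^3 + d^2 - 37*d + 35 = (d - 5)*(d - 1)*(d + 7)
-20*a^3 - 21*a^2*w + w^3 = (-5*a + w)*(a + w)*(4*a + w)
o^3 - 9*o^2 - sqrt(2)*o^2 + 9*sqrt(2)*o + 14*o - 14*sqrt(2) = (o - 7)*(o - 2)*(o - sqrt(2))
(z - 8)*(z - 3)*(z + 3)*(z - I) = z^4 - 8*z^3 - I*z^3 - 9*z^2 + 8*I*z^2 + 72*z + 9*I*z - 72*I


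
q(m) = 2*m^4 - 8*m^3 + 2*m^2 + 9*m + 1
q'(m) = 8*m^3 - 24*m^2 + 4*m + 9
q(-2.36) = 158.09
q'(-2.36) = -239.26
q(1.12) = 5.50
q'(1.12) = -5.39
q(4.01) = 70.54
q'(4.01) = 154.97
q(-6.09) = 4578.35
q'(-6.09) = -2712.41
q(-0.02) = 0.82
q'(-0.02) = 8.91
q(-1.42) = 23.29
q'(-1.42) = -67.98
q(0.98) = 6.06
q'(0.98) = -2.60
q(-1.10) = 7.10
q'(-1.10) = -35.09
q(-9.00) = 19036.00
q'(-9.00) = -7803.00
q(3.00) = -8.00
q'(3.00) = 21.00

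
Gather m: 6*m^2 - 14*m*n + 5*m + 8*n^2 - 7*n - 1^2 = 6*m^2 + m*(5 - 14*n) + 8*n^2 - 7*n - 1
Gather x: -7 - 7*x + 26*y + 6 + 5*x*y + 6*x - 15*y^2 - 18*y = x*(5*y - 1) - 15*y^2 + 8*y - 1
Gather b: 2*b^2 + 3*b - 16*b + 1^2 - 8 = 2*b^2 - 13*b - 7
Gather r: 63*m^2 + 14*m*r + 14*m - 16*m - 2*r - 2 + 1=63*m^2 - 2*m + r*(14*m - 2) - 1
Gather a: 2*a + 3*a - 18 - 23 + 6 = 5*a - 35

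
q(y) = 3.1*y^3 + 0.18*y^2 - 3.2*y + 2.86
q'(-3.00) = 79.42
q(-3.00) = -69.62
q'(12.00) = 1340.32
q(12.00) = 5347.18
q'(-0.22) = -2.83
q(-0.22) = 3.54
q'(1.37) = 14.75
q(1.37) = 6.79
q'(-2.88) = 72.90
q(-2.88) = -60.48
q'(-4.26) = 164.04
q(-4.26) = -219.90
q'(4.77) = 210.12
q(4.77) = 328.14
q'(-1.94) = 31.10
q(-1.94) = -12.89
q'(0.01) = -3.20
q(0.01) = 2.83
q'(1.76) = 26.24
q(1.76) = 14.69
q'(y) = 9.3*y^2 + 0.36*y - 3.2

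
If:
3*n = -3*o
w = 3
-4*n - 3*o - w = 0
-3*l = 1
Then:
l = -1/3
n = -3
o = 3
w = 3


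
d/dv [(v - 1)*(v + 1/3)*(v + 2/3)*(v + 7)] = 4*v^3 + 21*v^2 - 14*v/9 - 17/3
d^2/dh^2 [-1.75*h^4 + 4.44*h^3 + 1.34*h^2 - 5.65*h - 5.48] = -21.0*h^2 + 26.64*h + 2.68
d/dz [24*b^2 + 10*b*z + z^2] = 10*b + 2*z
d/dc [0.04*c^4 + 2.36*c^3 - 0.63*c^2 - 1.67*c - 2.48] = 0.16*c^3 + 7.08*c^2 - 1.26*c - 1.67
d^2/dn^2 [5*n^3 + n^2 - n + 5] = 30*n + 2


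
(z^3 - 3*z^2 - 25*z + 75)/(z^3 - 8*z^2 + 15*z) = (z + 5)/z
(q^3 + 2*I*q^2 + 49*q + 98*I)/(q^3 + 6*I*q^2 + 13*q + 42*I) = (q - 7*I)/(q - 3*I)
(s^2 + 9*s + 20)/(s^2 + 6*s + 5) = (s + 4)/(s + 1)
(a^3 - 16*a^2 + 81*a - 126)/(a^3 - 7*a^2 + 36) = (a - 7)/(a + 2)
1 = 1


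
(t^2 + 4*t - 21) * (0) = 0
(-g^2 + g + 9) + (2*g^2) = g^2 + g + 9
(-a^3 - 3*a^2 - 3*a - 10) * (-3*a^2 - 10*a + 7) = 3*a^5 + 19*a^4 + 32*a^3 + 39*a^2 + 79*a - 70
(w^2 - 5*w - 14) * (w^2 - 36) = w^4 - 5*w^3 - 50*w^2 + 180*w + 504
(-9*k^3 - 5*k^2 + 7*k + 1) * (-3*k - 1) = 27*k^4 + 24*k^3 - 16*k^2 - 10*k - 1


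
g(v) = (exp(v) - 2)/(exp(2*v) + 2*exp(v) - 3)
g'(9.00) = 0.00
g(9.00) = 0.00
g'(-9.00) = 0.00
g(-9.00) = 0.67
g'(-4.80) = 0.00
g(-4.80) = 0.67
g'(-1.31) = 0.09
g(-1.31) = 0.72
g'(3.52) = -0.02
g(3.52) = 0.03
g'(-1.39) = 0.08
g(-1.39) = 0.72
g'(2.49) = -0.04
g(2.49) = 0.06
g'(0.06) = 69.34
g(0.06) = -3.74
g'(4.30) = -0.01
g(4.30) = 0.01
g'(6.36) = -0.00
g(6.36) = 0.00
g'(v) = (exp(v) - 2)*(-2*exp(2*v) - 2*exp(v))/(exp(2*v) + 2*exp(v) - 3)^2 + exp(v)/(exp(2*v) + 2*exp(v) - 3) = (-2*(exp(v) - 2)*(exp(v) + 1) + exp(2*v) + 2*exp(v) - 3)*exp(v)/(exp(2*v) + 2*exp(v) - 3)^2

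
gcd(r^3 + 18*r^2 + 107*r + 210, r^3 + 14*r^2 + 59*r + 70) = r^2 + 12*r + 35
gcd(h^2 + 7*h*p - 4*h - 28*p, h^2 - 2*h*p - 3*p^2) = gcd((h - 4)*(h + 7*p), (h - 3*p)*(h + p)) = 1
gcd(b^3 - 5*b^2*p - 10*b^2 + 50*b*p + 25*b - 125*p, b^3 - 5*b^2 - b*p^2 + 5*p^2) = b - 5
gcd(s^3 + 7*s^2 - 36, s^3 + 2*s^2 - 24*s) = s + 6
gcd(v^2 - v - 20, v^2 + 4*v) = v + 4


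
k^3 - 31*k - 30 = (k - 6)*(k + 1)*(k + 5)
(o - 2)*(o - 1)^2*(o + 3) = o^4 - o^3 - 7*o^2 + 13*o - 6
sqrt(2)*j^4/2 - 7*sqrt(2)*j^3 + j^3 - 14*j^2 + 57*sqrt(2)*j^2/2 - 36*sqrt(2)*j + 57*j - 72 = (j - 8)*(j - 3)^2*(sqrt(2)*j/2 + 1)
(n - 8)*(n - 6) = n^2 - 14*n + 48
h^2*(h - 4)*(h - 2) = h^4 - 6*h^3 + 8*h^2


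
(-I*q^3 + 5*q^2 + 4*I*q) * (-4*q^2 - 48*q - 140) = 4*I*q^5 - 20*q^4 + 48*I*q^4 - 240*q^3 + 124*I*q^3 - 700*q^2 - 192*I*q^2 - 560*I*q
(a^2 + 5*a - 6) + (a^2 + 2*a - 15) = 2*a^2 + 7*a - 21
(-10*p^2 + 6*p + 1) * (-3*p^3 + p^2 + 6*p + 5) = 30*p^5 - 28*p^4 - 57*p^3 - 13*p^2 + 36*p + 5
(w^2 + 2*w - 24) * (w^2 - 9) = w^4 + 2*w^3 - 33*w^2 - 18*w + 216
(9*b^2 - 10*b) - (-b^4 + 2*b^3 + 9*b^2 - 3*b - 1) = b^4 - 2*b^3 - 7*b + 1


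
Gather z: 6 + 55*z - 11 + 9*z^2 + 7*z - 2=9*z^2 + 62*z - 7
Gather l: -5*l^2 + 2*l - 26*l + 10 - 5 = -5*l^2 - 24*l + 5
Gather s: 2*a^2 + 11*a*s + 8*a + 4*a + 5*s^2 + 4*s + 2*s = 2*a^2 + 12*a + 5*s^2 + s*(11*a + 6)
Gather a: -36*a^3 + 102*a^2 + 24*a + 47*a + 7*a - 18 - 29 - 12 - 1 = -36*a^3 + 102*a^2 + 78*a - 60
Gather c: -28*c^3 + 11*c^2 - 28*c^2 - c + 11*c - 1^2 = -28*c^3 - 17*c^2 + 10*c - 1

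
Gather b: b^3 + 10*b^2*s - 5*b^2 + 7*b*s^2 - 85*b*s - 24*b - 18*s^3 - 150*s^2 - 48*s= b^3 + b^2*(10*s - 5) + b*(7*s^2 - 85*s - 24) - 18*s^3 - 150*s^2 - 48*s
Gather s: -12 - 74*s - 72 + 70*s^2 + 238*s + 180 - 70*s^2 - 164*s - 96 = 0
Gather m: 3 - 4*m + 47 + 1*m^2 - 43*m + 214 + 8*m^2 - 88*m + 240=9*m^2 - 135*m + 504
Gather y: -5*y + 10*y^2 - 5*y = 10*y^2 - 10*y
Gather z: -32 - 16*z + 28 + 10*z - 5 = -6*z - 9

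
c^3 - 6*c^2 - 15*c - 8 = (c - 8)*(c + 1)^2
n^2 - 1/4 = (n - 1/2)*(n + 1/2)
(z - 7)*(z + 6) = z^2 - z - 42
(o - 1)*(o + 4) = o^2 + 3*o - 4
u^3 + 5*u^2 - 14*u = u*(u - 2)*(u + 7)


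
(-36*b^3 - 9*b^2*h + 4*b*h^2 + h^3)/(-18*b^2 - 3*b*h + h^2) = (12*b^2 - b*h - h^2)/(6*b - h)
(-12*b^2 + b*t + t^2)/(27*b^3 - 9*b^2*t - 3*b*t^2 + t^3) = (4*b + t)/(-9*b^2 + t^2)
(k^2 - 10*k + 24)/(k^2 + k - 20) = (k - 6)/(k + 5)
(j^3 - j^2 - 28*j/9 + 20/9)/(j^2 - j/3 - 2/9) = (3*j^2 - j - 10)/(3*j + 1)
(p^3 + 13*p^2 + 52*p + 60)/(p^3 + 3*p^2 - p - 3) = (p^3 + 13*p^2 + 52*p + 60)/(p^3 + 3*p^2 - p - 3)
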